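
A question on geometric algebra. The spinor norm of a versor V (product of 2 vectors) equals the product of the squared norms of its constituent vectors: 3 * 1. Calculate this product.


Spinor norm N(V) = |v1|^2 * |v2|^2 * ... * |v2|^2
= 3 * 1
Running product: 3, 3
N(V) = 3


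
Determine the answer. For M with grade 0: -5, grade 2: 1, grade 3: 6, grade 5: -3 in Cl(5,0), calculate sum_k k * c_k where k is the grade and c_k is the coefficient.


Grade-weighted sum = sum of grade_k * coefficient_k
0*(-5) = 0
2*1 = 2
3*6 = 18
5*(-3) = -15
Total = 0 + 2 + 18 + (-15) = 5


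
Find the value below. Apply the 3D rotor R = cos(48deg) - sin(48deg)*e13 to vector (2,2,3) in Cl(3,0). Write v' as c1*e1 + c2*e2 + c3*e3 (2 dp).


Rotor R = cos(48deg) - sin(48deg)*e13
Rotation angle theta = 2 * 48 = 96 degrees in the e13 plane (e1 -> e3).
The component perpendicular to the plane (e2) is invariant: v'_2 = v2 = 2.00
cos(96deg) = -0.1045, sin(96deg) = 0.9945
v'_1 = v1*cos(theta) - v3*sin(theta) = 2*(-0.1045) - 3*0.9945 = -3.19
v'_3 = v1*sin(theta) + v3*cos(theta) = 2*0.9945 + 3*(-0.1045) = 1.68
v' = -3.19*e1 + 2.00*e2 + 1.68*e3


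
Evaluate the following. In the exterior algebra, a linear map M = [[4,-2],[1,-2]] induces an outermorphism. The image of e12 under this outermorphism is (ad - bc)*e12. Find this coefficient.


The outermorphism of a linear map f sends e1^e2 to f(e1)^f(e2).
f(e1) = 4*e1 + 1*e2
f(e2) = -2*e1 - 2*e2
f(e1) ^ f(e2) = (4*e1 + 1*e2) ^ (-2*e1 - 2*e2)
= 4*(-2)*e12 + 1*(-2)*e21
= (-8 - (-2))*e12
= -6*e12
Coefficient = -6


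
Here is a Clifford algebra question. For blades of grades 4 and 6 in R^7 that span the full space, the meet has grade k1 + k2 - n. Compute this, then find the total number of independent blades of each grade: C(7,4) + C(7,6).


Meet grade = grade(A) + grade(B) - n
= 4 + 6 - 7 = 3
C(7,4) = 35
C(7,6) = 7
dim_A + dim_B = 35 + 7 = 42


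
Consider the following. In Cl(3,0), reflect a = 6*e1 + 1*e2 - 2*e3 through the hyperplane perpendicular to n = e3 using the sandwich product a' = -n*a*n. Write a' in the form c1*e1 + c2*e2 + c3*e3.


Reflection formula: a' = -n*a*n, with n = e3 (unit vector, n^2 = 1).
For reflection through hyperplane perp to e3:
The component along e3 flips sign, others stay.
a = (6, 1, -2)
a' = (6, 1, 2)
a' = 6*e1 + 1*e2 + 2*e3


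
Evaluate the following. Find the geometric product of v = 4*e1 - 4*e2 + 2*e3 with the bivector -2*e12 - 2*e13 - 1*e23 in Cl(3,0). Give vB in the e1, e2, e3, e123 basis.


vB has grade-1 (vector) and grade-3 (trivector) parts: vB = (v _| B) + (v ^ B).
Vector part <vB>_1:
  e1: -v2*b12 - v3*b13 = -(-4)*(-2) - (2)*(-2) = -4
  e2: v1*b12 - v3*b23 = (4)*(-2) - (2)*(-1) = -6
  e3: v1*b13 + v2*b23 = (4)*(-2) + (-4)*(-1) = -4
Trivector part <vB>_3:
  e123: v1*b23 - v2*b13 + v3*b12 = (4)*(-1) - (-4)*(-2) + (2)*(-2) = -16
vB = -4*e1 - 6*e2 - 4*e3 - 16*e123


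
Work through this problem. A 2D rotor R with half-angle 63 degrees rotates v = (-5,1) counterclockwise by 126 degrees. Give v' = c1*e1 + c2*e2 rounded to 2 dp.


Rotor R = cos(63deg) - sin(63deg)*e12
Rotation angle theta = 2 * 63 = 126 degrees
v' = R*v*~R rotates v by theta.
cos(126deg) = -0.5878, sin(126deg) = 0.8090
v'_1 = -5*cos(126deg) - 1*sin(126deg)
= -5*(-0.5878) - 1*0.8090
= 2.13
v'_2 = -5*sin(126deg) + 1*cos(126deg)
= -5*0.8090 + 1*(-0.5878)
= -4.63
v' = 2.13*e1 - 4.63*e2


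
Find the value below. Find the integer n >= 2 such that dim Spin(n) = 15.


dim Spin(n) = dim so(n) = n(n-1)/2.
Solve n(n-1)/2 = 15, i.e. n^2 - n - 30 = 0.
Discriminant = 1 + 8*15 = 121
n = (1 + sqrt(121))/2 = (1 + 11)/2 = 6


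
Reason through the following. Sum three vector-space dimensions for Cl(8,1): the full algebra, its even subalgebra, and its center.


n = 8 + 1 = 9
Total dim = 2^9 = 512
Even subalgebra dim = 2^8 = 256
n is odd, so center dim = 2
Sum = 512 + 256 + 2 = 770


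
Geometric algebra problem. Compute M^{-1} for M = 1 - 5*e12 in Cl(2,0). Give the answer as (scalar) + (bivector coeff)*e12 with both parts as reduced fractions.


M = 1 - 5*e12, where e12^2 = -1.
Since M commutes with its reverse ~M = a - b*e12, M * ~M = a^2 - b^2*e12^2 = a^2 + b^2.
So M^{-1} = ~M / (a^2 + b^2) = (a - b*e12)/(a^2 + b^2).
a^2 + b^2 = 1 + 25 = 26
Scalar part = 1/26 = 1/26
Bivector coeff = 5/26 = 5/26
M^{-1} = 1/26 + 5/26*e12


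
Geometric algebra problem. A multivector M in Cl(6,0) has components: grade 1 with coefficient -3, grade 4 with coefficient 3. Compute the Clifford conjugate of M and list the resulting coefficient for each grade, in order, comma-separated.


Clifford conjugate sign for grade k: (-1)^(k(k+1)/2)
Grade 1: (-1)^(1*2/2) = (-1)^1 = -1, coeff -3 -> 3
Grade 4: (-1)^(4*5/2) = (-1)^10 = 1, coeff 3 -> 3
Conjugated coefficients: 3, 3


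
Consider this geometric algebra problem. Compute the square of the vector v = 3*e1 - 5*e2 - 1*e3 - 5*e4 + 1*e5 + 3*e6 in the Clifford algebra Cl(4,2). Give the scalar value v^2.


v^2 = sum of c_i^2 * e_i^2
Positive signature terms (e_i^2 = +1): 3^2 + (-5)^2 + (-1)^2 + (-5)^2 = 60
Negative signature terms (e_j^2 = -1): 1^2 + 3^2 = 10
v^2 = 60 - 10 = 50


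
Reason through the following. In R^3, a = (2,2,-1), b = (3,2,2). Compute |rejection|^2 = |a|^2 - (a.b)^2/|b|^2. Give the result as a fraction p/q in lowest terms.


|a|^2 = 2^2 + 2^2 + (-1)^2 = 9
|b|^2 = 3^2 + 2^2 + 2^2 = 17
a . b = 2*3 + 2*2 + (-1)*2 = 8
(a.b)^2 = 8^2 = 64
|rej|^2 = 9 - 64/17
= (153 - 64)/17
= 89/17
In lowest terms: 89/17


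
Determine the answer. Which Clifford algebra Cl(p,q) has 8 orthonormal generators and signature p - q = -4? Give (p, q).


We need p + q = 8 and p - q = -4.
Adding: 2p = 8 + (-4) = 4, so p = 2.
Then q = 8 - 2 = 6.
(p, q) = (2, 6)


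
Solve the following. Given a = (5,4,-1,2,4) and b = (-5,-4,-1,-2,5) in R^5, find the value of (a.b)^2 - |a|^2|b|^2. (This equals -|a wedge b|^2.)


a . b = 5*(-5) + 4*(-4) + (-1)*(-1) + 2*(-2) + 4*5
= -25 + (-16) + 1 + (-4) + 20 = -24
|a|^2 = 5^2 + 4^2 + (-1)^2 + 2^2 + 4^2 = 62
|b|^2 = (-5)^2 + (-4)^2 + (-1)^2 + (-2)^2 + 5^2 = 71
(a.b)^2 = (-24)^2 = 576
|a|^2 * |b|^2 = 62 * 71 = 4402
Result = 576 - 4402 = -3826


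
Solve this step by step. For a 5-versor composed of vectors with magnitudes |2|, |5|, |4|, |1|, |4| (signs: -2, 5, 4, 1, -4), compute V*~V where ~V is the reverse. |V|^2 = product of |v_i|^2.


Each vector v_i has |v_i|^2 = s_i^2
Squared scales: (-2)^2 = 4, 5^2 = 25, 4^2 = 16, 1^2 = 1, (-4)^2 = 16
|V|^2 = 4 * 25 * 16 * 1 * 16
= 25600


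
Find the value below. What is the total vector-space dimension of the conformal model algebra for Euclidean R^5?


The conformal model of R^5 uses Cl(6,1): the 5 Euclidean generators plus two extra orthogonal generators e+ (e+^2 = +1) and e- (e-^2 = -1), from which the null vectors e0, einf are built.
Number of generators m = 5 + 2 = 7.
dim Cl(p,q) = 2^m = 2^7 = 128


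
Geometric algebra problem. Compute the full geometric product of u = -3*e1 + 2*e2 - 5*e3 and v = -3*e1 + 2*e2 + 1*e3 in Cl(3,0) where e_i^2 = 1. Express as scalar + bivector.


In Cl(3,0): e_i^2 = 1, e_ie_j = -e_je_i for i != j.
Scalar part = u . v = (-3)*(-3) + 2*2 + (-5)*1
= 9 + 4 + (-5) = 8
e12 coeff = (-3)*2 - 2*(-3) = -6 - (-6) = 0
e13 coeff = (-3)*1 - (-5)*(-3) = -3 - 15 = -18
e23 coeff = 2*1 - (-5)*2 = 2 - (-10) = 12
uv = 8 + 0*e12 - 18*e13 + 12*e23


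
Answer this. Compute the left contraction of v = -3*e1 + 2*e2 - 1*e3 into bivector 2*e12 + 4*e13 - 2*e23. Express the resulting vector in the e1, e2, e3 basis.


Left contraction v _| B = <vB>_1 (grade-1 part of the geometric product vB).
Using e1_|e12 = e2, e2_|e12 = -e1, e1_|e13 = e3, e3_|e13 = -e1, e2_|e23 = e3, e3_|e23 = -e2:
e1 coeff: -v2*b12 - v3*b13 = -(2)*(2) - (-1)*(4) = 0
e2 coeff: v1*b12 - v3*b23 = (-3)*(2) - (-1)*(-2) = -8
e3 coeff: v1*b13 + v2*b23 = (-3)*(4) + (2)*(-2) = -16
v _| B = 0*e1 - 8*e2 - 16*e3


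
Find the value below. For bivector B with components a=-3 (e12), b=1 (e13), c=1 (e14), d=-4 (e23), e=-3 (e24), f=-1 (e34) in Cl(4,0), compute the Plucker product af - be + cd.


Plucker relation: af - be + cd
a*f = (-3)*(-1) = 3
b*e = 1*(-3) = -3
c*d = 1*(-4) = -4
af - be + cd = 3 - (-3) + (-4)
= 2


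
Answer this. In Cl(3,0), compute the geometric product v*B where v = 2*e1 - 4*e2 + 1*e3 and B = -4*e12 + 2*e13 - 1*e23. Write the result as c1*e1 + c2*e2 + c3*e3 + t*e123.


vB has grade-1 (vector) and grade-3 (trivector) parts: vB = (v _| B) + (v ^ B).
Vector part <vB>_1:
  e1: -v2*b12 - v3*b13 = -(-4)*(-4) - (1)*(2) = -18
  e2: v1*b12 - v3*b23 = (2)*(-4) - (1)*(-1) = -7
  e3: v1*b13 + v2*b23 = (2)*(2) + (-4)*(-1) = 8
Trivector part <vB>_3:
  e123: v1*b23 - v2*b13 + v3*b12 = (2)*(-1) - (-4)*(2) + (1)*(-4) = 2
vB = -18*e1 - 7*e2 + 8*e3 + 2*e123


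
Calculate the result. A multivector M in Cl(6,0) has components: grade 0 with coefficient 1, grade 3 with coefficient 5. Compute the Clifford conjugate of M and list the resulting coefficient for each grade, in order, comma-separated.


Clifford conjugate sign for grade k: (-1)^(k(k+1)/2)
Grade 0: (-1)^(0*1/2) = (-1)^0 = 1, coeff 1 -> 1
Grade 3: (-1)^(3*4/2) = (-1)^6 = 1, coeff 5 -> 5
Conjugated coefficients: 1, 5


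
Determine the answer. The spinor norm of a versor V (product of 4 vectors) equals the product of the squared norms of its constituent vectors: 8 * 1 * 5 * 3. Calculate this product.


Spinor norm N(V) = |v1|^2 * |v2|^2 * ... * |v4|^2
= 8 * 1 * 5 * 3
Running product: 8, 8, 40, 120
N(V) = 120


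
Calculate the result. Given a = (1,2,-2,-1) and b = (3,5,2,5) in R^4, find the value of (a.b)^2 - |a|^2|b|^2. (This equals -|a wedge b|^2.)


a . b = 1*3 + 2*5 + (-2)*2 + (-1)*5
= 3 + 10 + (-4) + (-5) = 4
|a|^2 = 1^2 + 2^2 + (-2)^2 + (-1)^2 = 10
|b|^2 = 3^2 + 5^2 + 2^2 + 5^2 = 63
(a.b)^2 = 4^2 = 16
|a|^2 * |b|^2 = 10 * 63 = 630
Result = 16 - 630 = -614


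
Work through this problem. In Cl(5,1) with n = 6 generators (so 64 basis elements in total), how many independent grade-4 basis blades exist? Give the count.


Number of grade-k basis blades in Cl(p,q) with n = p + q is C(n, k).
n = 5 + 1 = 6
C(6, 4) = 6! / (4! * 2!)
= 720 / (24 * 2)
= 15


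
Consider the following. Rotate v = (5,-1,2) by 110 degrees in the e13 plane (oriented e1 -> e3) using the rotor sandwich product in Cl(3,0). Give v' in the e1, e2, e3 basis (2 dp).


Rotor R = cos(55deg) - sin(55deg)*e13
Rotation angle theta = 2 * 55 = 110 degrees in the e13 plane (e1 -> e3).
The component perpendicular to the plane (e2) is invariant: v'_2 = v2 = -1.00
cos(110deg) = -0.3420, sin(110deg) = 0.9397
v'_1 = v1*cos(theta) - v3*sin(theta) = 5*(-0.3420) - 2*0.9397 = -3.59
v'_3 = v1*sin(theta) + v3*cos(theta) = 5*0.9397 + 2*(-0.3420) = 4.01
v' = -3.59*e1 - 1.00*e2 + 4.01*e3


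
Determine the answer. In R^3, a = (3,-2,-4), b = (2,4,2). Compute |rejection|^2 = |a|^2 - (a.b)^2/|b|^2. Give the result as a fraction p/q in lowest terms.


|a|^2 = 3^2 + (-2)^2 + (-4)^2 = 29
|b|^2 = 2^2 + 4^2 + 2^2 = 24
a . b = 3*2 + (-2)*4 + (-4)*2 = -10
(a.b)^2 = (-10)^2 = 100
|rej|^2 = 29 - 100/24
= (696 - 100)/24
= 596/24
In lowest terms: 149/6


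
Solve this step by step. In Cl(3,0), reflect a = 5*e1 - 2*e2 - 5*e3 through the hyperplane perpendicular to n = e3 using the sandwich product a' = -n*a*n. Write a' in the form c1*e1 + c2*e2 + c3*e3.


Reflection formula: a' = -n*a*n, with n = e3 (unit vector, n^2 = 1).
For reflection through hyperplane perp to e3:
The component along e3 flips sign, others stay.
a = (5, -2, -5)
a' = (5, -2, 5)
a' = 5*e1 - 2*e2 + 5*e3


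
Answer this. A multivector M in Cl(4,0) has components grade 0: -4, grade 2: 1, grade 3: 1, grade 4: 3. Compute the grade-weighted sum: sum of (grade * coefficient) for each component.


Grade-weighted sum = sum of grade_k * coefficient_k
0*(-4) = 0
2*1 = 2
3*1 = 3
4*3 = 12
Total = 0 + 2 + 3 + 12 = 17


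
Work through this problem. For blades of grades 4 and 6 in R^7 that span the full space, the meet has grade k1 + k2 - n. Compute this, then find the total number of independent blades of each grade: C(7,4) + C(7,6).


Meet grade = grade(A) + grade(B) - n
= 4 + 6 - 7 = 3
C(7,4) = 35
C(7,6) = 7
dim_A + dim_B = 35 + 7 = 42


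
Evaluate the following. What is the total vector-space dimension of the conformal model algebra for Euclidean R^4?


The conformal model of R^4 uses Cl(5,1): the 4 Euclidean generators plus two extra orthogonal generators e+ (e+^2 = +1) and e- (e-^2 = -1), from which the null vectors e0, einf are built.
Number of generators m = 4 + 2 = 6.
dim Cl(p,q) = 2^m = 2^6 = 64


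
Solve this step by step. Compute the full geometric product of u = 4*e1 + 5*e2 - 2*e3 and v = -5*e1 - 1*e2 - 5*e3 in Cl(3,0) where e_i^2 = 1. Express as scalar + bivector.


In Cl(3,0): e_i^2 = 1, e_ie_j = -e_je_i for i != j.
Scalar part = u . v = 4*(-5) + 5*(-1) + (-2)*(-5)
= -20 + (-5) + 10 = -15
e12 coeff = 4*(-1) - 5*(-5) = -4 - (-25) = 21
e13 coeff = 4*(-5) - (-2)*(-5) = -20 - 10 = -30
e23 coeff = 5*(-5) - (-2)*(-1) = -25 - 2 = -27
uv = -15 + 21*e12 - 30*e13 - 27*e23


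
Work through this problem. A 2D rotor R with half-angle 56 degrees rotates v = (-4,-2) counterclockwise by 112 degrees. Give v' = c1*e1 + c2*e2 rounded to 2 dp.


Rotor R = cos(56deg) - sin(56deg)*e12
Rotation angle theta = 2 * 56 = 112 degrees
v' = R*v*~R rotates v by theta.
cos(112deg) = -0.3746, sin(112deg) = 0.9272
v'_1 = -4*cos(112deg) - (-2)*sin(112deg)
= -4*(-0.3746) - (-2)*0.9272
= 3.35
v'_2 = -4*sin(112deg) + (-2)*cos(112deg)
= -4*0.9272 + (-2)*(-0.3746)
= -2.96
v' = 3.35*e1 - 2.96*e2


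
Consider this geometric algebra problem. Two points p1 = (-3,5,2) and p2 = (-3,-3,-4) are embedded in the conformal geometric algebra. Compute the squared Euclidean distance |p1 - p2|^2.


p1 - p2 = (0, 8, 6)
|p1 - p2|^2 = 0^2 + 8^2 + 6^2
= 0 + 64 + 36
= 100


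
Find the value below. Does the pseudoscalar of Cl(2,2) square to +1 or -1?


The pseudoscalar I = e1...e_n (product of all n generators) of Cl(p,q) satisfies I^2 = (-1)^(q + n(n-1)/2).
p = 2, q = 2, n = p + q = 4
n(n-1)/2 = 4 * 3 / 2 = 6
Exponent = q + n(n-1)/2 = 2 + 6 = 8
I^2 = (-1)^8 = +1


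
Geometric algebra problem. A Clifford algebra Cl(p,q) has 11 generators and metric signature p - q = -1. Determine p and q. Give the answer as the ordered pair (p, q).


We need p + q = 11 and p - q = -1.
Adding: 2p = 11 + (-1) = 10, so p = 5.
Then q = 11 - 5 = 6.
(p, q) = (5, 6)


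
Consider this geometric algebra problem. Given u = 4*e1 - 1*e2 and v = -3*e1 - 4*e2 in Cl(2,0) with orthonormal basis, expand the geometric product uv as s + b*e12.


Expand: (4*e1 - 1*e2)(-3*e1 - 4*e2)
= 4*(-3)*e1e1 + 4*(-4)*e1e2 + (-1)*(-3)*e2e1 + (-1)*(-4)*e2e2
Using e1^2 = e2^2 = 1, e2e1 = -e1e2:
Scalar part s = 4*(-3) + (-1)*(-4) = -12 + 4 = -8
Bivector part b = 4*(-4) - (-1)*(-3) = -16 - 3 = -19
uv = -8 - 19*e12


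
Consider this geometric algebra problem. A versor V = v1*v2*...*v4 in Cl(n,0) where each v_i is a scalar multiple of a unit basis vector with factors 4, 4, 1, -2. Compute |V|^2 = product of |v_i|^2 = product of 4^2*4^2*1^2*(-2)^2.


Each vector v_i has |v_i|^2 = s_i^2
Squared scales: 4^2 = 16, 4^2 = 16, 1^2 = 1, (-2)^2 = 4
|V|^2 = 16 * 16 * 1 * 4
= 1024


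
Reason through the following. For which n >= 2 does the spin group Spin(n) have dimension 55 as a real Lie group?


dim Spin(n) = dim so(n) = n(n-1)/2.
Solve n(n-1)/2 = 55, i.e. n^2 - n - 110 = 0.
Discriminant = 1 + 8*55 = 441
n = (1 + sqrt(441))/2 = (1 + 21)/2 = 11


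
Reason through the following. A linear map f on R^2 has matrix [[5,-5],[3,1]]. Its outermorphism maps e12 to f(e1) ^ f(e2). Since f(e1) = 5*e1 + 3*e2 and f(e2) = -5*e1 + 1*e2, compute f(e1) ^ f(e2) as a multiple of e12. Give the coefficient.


The outermorphism of a linear map f sends e1^e2 to f(e1)^f(e2).
f(e1) = 5*e1 + 3*e2
f(e2) = -5*e1 + 1*e2
f(e1) ^ f(e2) = (5*e1 + 3*e2) ^ (-5*e1 + 1*e2)
= 5*1*e12 + 3*(-5)*e21
= (5 - (-15))*e12
= 20*e12
Coefficient = 20


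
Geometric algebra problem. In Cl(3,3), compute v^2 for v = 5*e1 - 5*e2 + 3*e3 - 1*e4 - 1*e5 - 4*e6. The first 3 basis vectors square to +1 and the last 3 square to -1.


v^2 = sum of c_i^2 * e_i^2
Positive signature terms (e_i^2 = +1): 5^2 + (-5)^2 + 3^2 = 59
Negative signature terms (e_j^2 = -1): (-1)^2 + (-1)^2 + (-4)^2 = 18
v^2 = 59 - 18 = 41


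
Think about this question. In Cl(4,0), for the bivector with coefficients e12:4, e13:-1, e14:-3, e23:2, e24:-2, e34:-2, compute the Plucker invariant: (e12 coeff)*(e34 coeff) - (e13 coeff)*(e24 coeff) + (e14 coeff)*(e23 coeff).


Plucker relation: af - be + cd
a*f = 4*(-2) = -8
b*e = (-1)*(-2) = 2
c*d = (-3)*2 = -6
af - be + cd = -8 - 2 + (-6)
= -16


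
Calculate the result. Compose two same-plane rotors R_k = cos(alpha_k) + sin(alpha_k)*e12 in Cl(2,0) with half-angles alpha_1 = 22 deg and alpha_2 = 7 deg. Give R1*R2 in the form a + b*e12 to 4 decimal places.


Same-plane rotors commute and their half-angles add:
R1*R2 = cos(a1 + a2) + sin(a1 + a2)*e12.
a1 + a2 = 22 + 7 = 29 deg
cos(29 deg) = 0.8746
sin(29 deg) = 0.4848
R1*R2 = 0.8746 + 0.4848*e12


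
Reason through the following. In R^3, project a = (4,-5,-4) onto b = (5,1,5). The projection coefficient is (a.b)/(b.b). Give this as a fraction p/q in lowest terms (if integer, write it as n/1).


Projection coefficient = (a . b) / (b . b)
a . b = 4*5 + (-5)*1 + (-4)*5
= 20 + (-5) + (-20) = -5
b . b = 5^2 + 1^2 + 5^2
= 25 + 1 + 25 = 51
Coefficient = -5/51
In lowest terms: -5/51


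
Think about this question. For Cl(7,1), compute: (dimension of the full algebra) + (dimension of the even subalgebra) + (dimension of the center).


n = 7 + 1 = 8
Total dim = 2^8 = 256
Even subalgebra dim = 2^7 = 128
n is even, so center dim = 1
Sum = 256 + 128 + 1 = 385


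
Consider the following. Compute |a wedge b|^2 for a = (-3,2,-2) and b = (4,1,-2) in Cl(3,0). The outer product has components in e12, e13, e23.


a wedge b = (a1*b2 - a2*b1)*e12 + (a1*b3 - a3*b1)*e13 + (a2*b3 - a3*b2)*e23
e12 coeff: (-3)*1 - 2*4 = -3 - 8 = -11
e13 coeff: (-3)*(-2) - (-2)*4 = 6 - (-8) = 14
e23 coeff: 2*(-2) - (-2)*1 = -4 - (-2) = -2
|a wedge b|^2 = (-11)^2 + 14^2 + (-2)^2
= 121 + 196 + 4
= 321


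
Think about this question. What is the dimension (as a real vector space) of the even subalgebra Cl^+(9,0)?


Even subalgebra dimension = 2^(n-1)
n = 9 + 0 = 9
2^(9 - 1) = 2^8 = 256
Verification: sum of C(9,k) for even k = 1 + 36 + 126 + 84 + 9 = 256
Result = 256


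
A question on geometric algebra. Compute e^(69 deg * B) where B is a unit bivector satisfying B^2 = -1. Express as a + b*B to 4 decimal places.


For a unit bivector B with B^2 = -1, the exponential series gives
e^(theta*B) = cos(theta) + sin(theta)*B (the GA analogue of Euler's formula).
theta = 69 degrees = 1.204277 rad
cos(69 deg) = 0.3584
sin(69 deg) = 0.9336
exp(theta*B) = 0.3584 + 0.9336*B


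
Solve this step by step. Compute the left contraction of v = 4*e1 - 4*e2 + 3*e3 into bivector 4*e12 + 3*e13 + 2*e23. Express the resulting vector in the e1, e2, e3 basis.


Left contraction v _| B = <vB>_1 (grade-1 part of the geometric product vB).
Using e1_|e12 = e2, e2_|e12 = -e1, e1_|e13 = e3, e3_|e13 = -e1, e2_|e23 = e3, e3_|e23 = -e2:
e1 coeff: -v2*b12 - v3*b13 = -(-4)*(4) - (3)*(3) = 7
e2 coeff: v1*b12 - v3*b23 = (4)*(4) - (3)*(2) = 10
e3 coeff: v1*b13 + v2*b23 = (4)*(3) + (-4)*(2) = 4
v _| B = 7*e1 + 10*e2 + 4*e3


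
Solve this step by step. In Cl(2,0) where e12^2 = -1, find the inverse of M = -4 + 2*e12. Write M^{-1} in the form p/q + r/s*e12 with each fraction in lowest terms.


M = -4 + 2*e12, where e12^2 = -1.
Since M commutes with its reverse ~M = a - b*e12, M * ~M = a^2 - b^2*e12^2 = a^2 + b^2.
So M^{-1} = ~M / (a^2 + b^2) = (a - b*e12)/(a^2 + b^2).
a^2 + b^2 = 16 + 4 = 20
Scalar part = -4/20 = -1/5
Bivector coeff = -2/20 = -1/10
M^{-1} = -1/5 - 1/10*e12


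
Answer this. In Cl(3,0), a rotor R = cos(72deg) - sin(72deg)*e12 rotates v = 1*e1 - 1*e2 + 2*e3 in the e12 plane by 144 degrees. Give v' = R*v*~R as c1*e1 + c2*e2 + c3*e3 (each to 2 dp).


Rotor R = cos(72deg) - sin(72deg)*e12
Rotation angle theta = 2 * 72 = 144 degrees in the e12 plane (e1 -> e2).
The component perpendicular to the plane (e3) is invariant: v'_3 = v3 = 2.00
cos(144deg) = -0.8090, sin(144deg) = 0.5878
v'_1 = v1*cos(theta) - v2*sin(theta) = 1*(-0.8090) - (-1)*0.5878 = -0.22
v'_2 = v1*sin(theta) + v2*cos(theta) = 1*0.5878 + (-1)*(-0.8090) = 1.40
v' = -0.22*e1 + 1.40*e2 + 2.00*e3


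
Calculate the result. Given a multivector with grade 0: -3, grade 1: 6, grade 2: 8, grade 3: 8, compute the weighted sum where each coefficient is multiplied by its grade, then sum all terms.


Grade-weighted sum = sum of grade_k * coefficient_k
0*(-3) = 0
1*6 = 6
2*8 = 16
3*8 = 24
Total = 0 + 6 + 16 + 24 = 46


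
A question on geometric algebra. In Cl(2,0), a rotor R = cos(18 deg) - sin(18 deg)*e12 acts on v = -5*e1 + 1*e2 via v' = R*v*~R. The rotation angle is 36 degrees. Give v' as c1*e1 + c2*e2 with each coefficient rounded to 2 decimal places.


Rotor R = cos(18deg) - sin(18deg)*e12
Rotation angle theta = 2 * 18 = 36 degrees
v' = R*v*~R rotates v by theta.
cos(36deg) = 0.8090, sin(36deg) = 0.5878
v'_1 = -5*cos(36deg) - 1*sin(36deg)
= -5*0.8090 - 1*0.5878
= -4.63
v'_2 = -5*sin(36deg) + 1*cos(36deg)
= -5*0.5878 + 1*0.8090
= -2.13
v' = -4.63*e1 - 2.13*e2


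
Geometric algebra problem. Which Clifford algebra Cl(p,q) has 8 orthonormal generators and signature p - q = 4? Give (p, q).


We need p + q = 8 and p - q = 4.
Adding: 2p = 8 + 4 = 12, so p = 6.
Then q = 8 - 6 = 2.
(p, q) = (6, 2)


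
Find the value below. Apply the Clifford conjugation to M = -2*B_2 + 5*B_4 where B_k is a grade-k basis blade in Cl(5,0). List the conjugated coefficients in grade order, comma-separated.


Clifford conjugate sign for grade k: (-1)^(k(k+1)/2)
Grade 2: (-1)^(2*3/2) = (-1)^3 = -1, coeff -2 -> 2
Grade 4: (-1)^(4*5/2) = (-1)^10 = 1, coeff 5 -> 5
Conjugated coefficients: 2, 5


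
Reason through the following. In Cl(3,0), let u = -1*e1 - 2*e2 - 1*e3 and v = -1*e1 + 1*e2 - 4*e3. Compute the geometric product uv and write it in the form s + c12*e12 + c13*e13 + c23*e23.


In Cl(3,0): e_i^2 = 1, e_ie_j = -e_je_i for i != j.
Scalar part = u . v = (-1)*(-1) + (-2)*1 + (-1)*(-4)
= 1 + (-2) + 4 = 3
e12 coeff = (-1)*1 - (-2)*(-1) = -1 - 2 = -3
e13 coeff = (-1)*(-4) - (-1)*(-1) = 4 - 1 = 3
e23 coeff = (-2)*(-4) - (-1)*1 = 8 - (-1) = 9
uv = 3 - 3*e12 + 3*e13 + 9*e23


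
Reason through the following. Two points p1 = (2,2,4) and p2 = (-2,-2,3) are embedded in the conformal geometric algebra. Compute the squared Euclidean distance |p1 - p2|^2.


p1 - p2 = (4, 4, 1)
|p1 - p2|^2 = 4^2 + 4^2 + 1^2
= 16 + 16 + 1
= 33


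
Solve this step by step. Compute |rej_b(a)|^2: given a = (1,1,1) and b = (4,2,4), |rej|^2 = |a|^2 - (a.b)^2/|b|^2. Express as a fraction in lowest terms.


|a|^2 = 1^2 + 1^2 + 1^2 = 3
|b|^2 = 4^2 + 2^2 + 4^2 = 36
a . b = 1*4 + 1*2 + 1*4 = 10
(a.b)^2 = 10^2 = 100
|rej|^2 = 3 - 100/36
= (108 - 100)/36
= 8/36
In lowest terms: 2/9


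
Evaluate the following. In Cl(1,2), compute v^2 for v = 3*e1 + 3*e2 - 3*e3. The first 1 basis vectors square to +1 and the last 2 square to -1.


v^2 = sum of c_i^2 * e_i^2
Positive signature terms (e_i^2 = +1): 3^2 = 9
Negative signature terms (e_j^2 = -1): 3^2 + (-3)^2 = 18
v^2 = 9 - 18 = -9


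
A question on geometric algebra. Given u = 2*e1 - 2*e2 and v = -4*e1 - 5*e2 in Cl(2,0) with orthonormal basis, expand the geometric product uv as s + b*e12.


Expand: (2*e1 - 2*e2)(-4*e1 - 5*e2)
= 2*(-4)*e1e1 + 2*(-5)*e1e2 + (-2)*(-4)*e2e1 + (-2)*(-5)*e2e2
Using e1^2 = e2^2 = 1, e2e1 = -e1e2:
Scalar part s = 2*(-4) + (-2)*(-5) = -8 + 10 = 2
Bivector part b = 2*(-5) - (-2)*(-4) = -10 - 8 = -18
uv = 2 - 18*e12


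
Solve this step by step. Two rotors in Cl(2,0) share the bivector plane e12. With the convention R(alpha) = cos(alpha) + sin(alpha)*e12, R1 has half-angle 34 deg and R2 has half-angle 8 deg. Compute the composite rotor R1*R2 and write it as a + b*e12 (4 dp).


Same-plane rotors commute and their half-angles add:
R1*R2 = cos(a1 + a2) + sin(a1 + a2)*e12.
a1 + a2 = 34 + 8 = 42 deg
cos(42 deg) = 0.7431
sin(42 deg) = 0.6691
R1*R2 = 0.7431 + 0.6691*e12


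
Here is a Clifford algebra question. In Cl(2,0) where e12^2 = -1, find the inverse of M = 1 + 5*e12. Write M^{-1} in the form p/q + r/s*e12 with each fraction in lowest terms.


M = 1 + 5*e12, where e12^2 = -1.
Since M commutes with its reverse ~M = a - b*e12, M * ~M = a^2 - b^2*e12^2 = a^2 + b^2.
So M^{-1} = ~M / (a^2 + b^2) = (a - b*e12)/(a^2 + b^2).
a^2 + b^2 = 1 + 25 = 26
Scalar part = 1/26 = 1/26
Bivector coeff = -5/26 = -5/26
M^{-1} = 1/26 - 5/26*e12


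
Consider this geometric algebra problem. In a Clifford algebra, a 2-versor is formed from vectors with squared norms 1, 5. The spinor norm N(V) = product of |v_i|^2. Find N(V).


Spinor norm N(V) = |v1|^2 * |v2|^2 * ... * |v2|^2
= 1 * 5
Running product: 1, 5
N(V) = 5


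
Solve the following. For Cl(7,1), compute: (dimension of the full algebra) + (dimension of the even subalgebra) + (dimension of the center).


n = 7 + 1 = 8
Total dim = 2^8 = 256
Even subalgebra dim = 2^7 = 128
n is even, so center dim = 1
Sum = 256 + 128 + 1 = 385


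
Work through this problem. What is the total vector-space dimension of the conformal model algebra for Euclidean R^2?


The conformal model of R^2 uses Cl(3,1): the 2 Euclidean generators plus two extra orthogonal generators e+ (e+^2 = +1) and e- (e-^2 = -1), from which the null vectors e0, einf are built.
Number of generators m = 2 + 2 = 4.
dim Cl(p,q) = 2^m = 2^4 = 16


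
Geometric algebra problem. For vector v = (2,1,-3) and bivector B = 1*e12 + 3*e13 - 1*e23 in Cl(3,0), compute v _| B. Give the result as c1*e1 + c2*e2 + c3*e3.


Left contraction v _| B = <vB>_1 (grade-1 part of the geometric product vB).
Using e1_|e12 = e2, e2_|e12 = -e1, e1_|e13 = e3, e3_|e13 = -e1, e2_|e23 = e3, e3_|e23 = -e2:
e1 coeff: -v2*b12 - v3*b13 = -(1)*(1) - (-3)*(3) = 8
e2 coeff: v1*b12 - v3*b23 = (2)*(1) - (-3)*(-1) = -1
e3 coeff: v1*b13 + v2*b23 = (2)*(3) + (1)*(-1) = 5
v _| B = 8*e1 - 1*e2 + 5*e3


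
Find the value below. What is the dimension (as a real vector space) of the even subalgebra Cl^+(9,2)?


Even subalgebra dimension = 2^(n-1)
n = 9 + 2 = 11
2^(11 - 1) = 2^10 = 1024
Verification: sum of C(11,k) for even k = 1 + 55 + 330 + 462 + 165 + 11 = 1024
Result = 1024


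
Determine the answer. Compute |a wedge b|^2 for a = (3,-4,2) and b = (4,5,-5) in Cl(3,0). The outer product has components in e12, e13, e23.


a wedge b = (a1*b2 - a2*b1)*e12 + (a1*b3 - a3*b1)*e13 + (a2*b3 - a3*b2)*e23
e12 coeff: 3*5 - (-4)*4 = 15 - (-16) = 31
e13 coeff: 3*(-5) - 2*4 = -15 - 8 = -23
e23 coeff: (-4)*(-5) - 2*5 = 20 - 10 = 10
|a wedge b|^2 = 31^2 + (-23)^2 + 10^2
= 961 + 529 + 100
= 1590


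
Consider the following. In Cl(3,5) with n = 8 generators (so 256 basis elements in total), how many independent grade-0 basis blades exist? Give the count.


Number of grade-k basis blades in Cl(p,q) with n = p + q is C(n, k).
n = 3 + 5 = 8
C(8, 0) = 8! / (0! * 8!)
= 40320 / (1 * 40320)
= 1


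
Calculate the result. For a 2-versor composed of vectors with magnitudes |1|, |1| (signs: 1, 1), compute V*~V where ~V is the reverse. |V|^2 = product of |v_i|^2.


Each vector v_i has |v_i|^2 = s_i^2
Squared scales: 1^2 = 1, 1^2 = 1
|V|^2 = 1 * 1
= 1


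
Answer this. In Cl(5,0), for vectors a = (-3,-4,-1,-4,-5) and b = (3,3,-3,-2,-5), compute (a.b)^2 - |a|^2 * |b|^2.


a . b = (-3)*3 + (-4)*3 + (-1)*(-3) + (-4)*(-2) + (-5)*(-5)
= -9 + (-12) + 3 + 8 + 25 = 15
|a|^2 = (-3)^2 + (-4)^2 + (-1)^2 + (-4)^2 + (-5)^2 = 67
|b|^2 = 3^2 + 3^2 + (-3)^2 + (-2)^2 + (-5)^2 = 56
(a.b)^2 = 15^2 = 225
|a|^2 * |b|^2 = 67 * 56 = 3752
Result = 225 - 3752 = -3527


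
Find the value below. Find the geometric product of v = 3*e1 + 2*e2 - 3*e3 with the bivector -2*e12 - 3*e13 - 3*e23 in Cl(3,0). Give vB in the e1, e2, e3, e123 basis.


vB has grade-1 (vector) and grade-3 (trivector) parts: vB = (v _| B) + (v ^ B).
Vector part <vB>_1:
  e1: -v2*b12 - v3*b13 = -(2)*(-2) - (-3)*(-3) = -5
  e2: v1*b12 - v3*b23 = (3)*(-2) - (-3)*(-3) = -15
  e3: v1*b13 + v2*b23 = (3)*(-3) + (2)*(-3) = -15
Trivector part <vB>_3:
  e123: v1*b23 - v2*b13 + v3*b12 = (3)*(-3) - (2)*(-3) + (-3)*(-2) = 3
vB = -5*e1 - 15*e2 - 15*e3 + 3*e123


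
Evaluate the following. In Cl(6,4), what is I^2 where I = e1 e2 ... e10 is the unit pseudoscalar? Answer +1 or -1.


The pseudoscalar I = e1...e_n (product of all n generators) of Cl(p,q) satisfies I^2 = (-1)^(q + n(n-1)/2).
p = 6, q = 4, n = p + q = 10
n(n-1)/2 = 10 * 9 / 2 = 45
Exponent = q + n(n-1)/2 = 4 + 45 = 49
I^2 = (-1)^49 = -1


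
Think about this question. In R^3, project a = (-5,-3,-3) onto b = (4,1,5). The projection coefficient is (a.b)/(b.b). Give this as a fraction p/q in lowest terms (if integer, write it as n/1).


Projection coefficient = (a . b) / (b . b)
a . b = (-5)*4 + (-3)*1 + (-3)*5
= -20 + (-3) + (-15) = -38
b . b = 4^2 + 1^2 + 5^2
= 16 + 1 + 25 = 42
Coefficient = -38/42
In lowest terms: -19/21


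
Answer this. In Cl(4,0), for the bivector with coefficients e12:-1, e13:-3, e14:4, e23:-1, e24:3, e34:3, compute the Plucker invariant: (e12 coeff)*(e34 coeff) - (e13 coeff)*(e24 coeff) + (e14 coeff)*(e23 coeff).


Plucker relation: af - be + cd
a*f = (-1)*3 = -3
b*e = (-3)*3 = -9
c*d = 4*(-1) = -4
af - be + cd = -3 - (-9) + (-4)
= 2


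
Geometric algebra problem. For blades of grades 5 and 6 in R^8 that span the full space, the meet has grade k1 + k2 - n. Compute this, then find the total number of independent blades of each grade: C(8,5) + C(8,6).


Meet grade = grade(A) + grade(B) - n
= 5 + 6 - 8 = 3
C(8,5) = 56
C(8,6) = 28
dim_A + dim_B = 56 + 28 = 84


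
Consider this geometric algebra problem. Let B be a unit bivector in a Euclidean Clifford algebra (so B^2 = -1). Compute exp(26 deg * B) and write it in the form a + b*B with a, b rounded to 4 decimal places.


For a unit bivector B with B^2 = -1, the exponential series gives
e^(theta*B) = cos(theta) + sin(theta)*B (the GA analogue of Euler's formula).
theta = 26 degrees = 0.453786 rad
cos(26 deg) = 0.8988
sin(26 deg) = 0.4384
exp(theta*B) = 0.8988 + 0.4384*B


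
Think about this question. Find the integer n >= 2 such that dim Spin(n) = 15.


dim Spin(n) = dim so(n) = n(n-1)/2.
Solve n(n-1)/2 = 15, i.e. n^2 - n - 30 = 0.
Discriminant = 1 + 8*15 = 121
n = (1 + sqrt(121))/2 = (1 + 11)/2 = 6


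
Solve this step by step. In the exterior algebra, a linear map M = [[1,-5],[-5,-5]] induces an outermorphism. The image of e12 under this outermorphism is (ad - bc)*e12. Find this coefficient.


The outermorphism of a linear map f sends e1^e2 to f(e1)^f(e2).
f(e1) = 1*e1 - 5*e2
f(e2) = -5*e1 - 5*e2
f(e1) ^ f(e2) = (1*e1 - 5*e2) ^ (-5*e1 - 5*e2)
= 1*(-5)*e12 + (-5)*(-5)*e21
= (-5 - 25)*e12
= -30*e12
Coefficient = -30


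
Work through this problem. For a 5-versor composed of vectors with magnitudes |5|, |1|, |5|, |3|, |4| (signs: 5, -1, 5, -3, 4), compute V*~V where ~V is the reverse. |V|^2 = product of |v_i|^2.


Each vector v_i has |v_i|^2 = s_i^2
Squared scales: 5^2 = 25, (-1)^2 = 1, 5^2 = 25, (-3)^2 = 9, 4^2 = 16
|V|^2 = 25 * 1 * 25 * 9 * 16
= 90000


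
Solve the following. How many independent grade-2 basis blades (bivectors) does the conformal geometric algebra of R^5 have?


The conformal model of R^5 uses Cl(6,1) with m = 5 + 2 = 7 generators.
Number of grade-2 blades = C(m, 2) = C(7, 2)
= 7*6/2 = 21


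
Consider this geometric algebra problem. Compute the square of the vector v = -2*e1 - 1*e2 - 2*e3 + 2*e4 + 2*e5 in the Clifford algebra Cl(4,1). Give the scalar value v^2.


v^2 = sum of c_i^2 * e_i^2
Positive signature terms (e_i^2 = +1): (-2)^2 + (-1)^2 + (-2)^2 + 2^2 = 13
Negative signature terms (e_j^2 = -1): 2^2 = 4
v^2 = 13 - 4 = 9


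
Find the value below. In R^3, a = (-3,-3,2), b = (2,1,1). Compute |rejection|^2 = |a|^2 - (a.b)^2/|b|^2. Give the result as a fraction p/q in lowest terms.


|a|^2 = (-3)^2 + (-3)^2 + 2^2 = 22
|b|^2 = 2^2 + 1^2 + 1^2 = 6
a . b = (-3)*2 + (-3)*1 + 2*1 = -7
(a.b)^2 = (-7)^2 = 49
|rej|^2 = 22 - 49/6
= (132 - 49)/6
= 83/6
In lowest terms: 83/6


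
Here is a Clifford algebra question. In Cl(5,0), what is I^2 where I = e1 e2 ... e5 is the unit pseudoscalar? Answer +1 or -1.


The pseudoscalar I = e1...e_n (product of all n generators) of Cl(p,q) satisfies I^2 = (-1)^(q + n(n-1)/2).
p = 5, q = 0, n = p + q = 5
n(n-1)/2 = 5 * 4 / 2 = 10
Exponent = q + n(n-1)/2 = 0 + 10 = 10
I^2 = (-1)^10 = +1


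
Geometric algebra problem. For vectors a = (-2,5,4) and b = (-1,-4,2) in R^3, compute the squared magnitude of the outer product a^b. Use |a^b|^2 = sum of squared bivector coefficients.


a wedge b = (a1*b2 - a2*b1)*e12 + (a1*b3 - a3*b1)*e13 + (a2*b3 - a3*b2)*e23
e12 coeff: (-2)*(-4) - 5*(-1) = 8 - (-5) = 13
e13 coeff: (-2)*2 - 4*(-1) = -4 - (-4) = 0
e23 coeff: 5*2 - 4*(-4) = 10 - (-16) = 26
|a wedge b|^2 = 13^2 + 0^2 + 26^2
= 169 + 0 + 676
= 845


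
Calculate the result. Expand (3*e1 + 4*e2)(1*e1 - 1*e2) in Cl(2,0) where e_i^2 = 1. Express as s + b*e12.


Expand: (3*e1 + 4*e2)(1*e1 - 1*e2)
= 3*1*e1e1 + 3*(-1)*e1e2 + 4*1*e2e1 + 4*(-1)*e2e2
Using e1^2 = e2^2 = 1, e2e1 = -e1e2:
Scalar part s = 3*1 + 4*(-1) = 3 + (-4) = -1
Bivector part b = 3*(-1) - 4*1 = -3 - 4 = -7
uv = -1 - 7*e12


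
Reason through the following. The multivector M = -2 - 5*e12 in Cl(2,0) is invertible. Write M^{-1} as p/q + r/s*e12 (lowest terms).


M = -2 - 5*e12, where e12^2 = -1.
Since M commutes with its reverse ~M = a - b*e12, M * ~M = a^2 - b^2*e12^2 = a^2 + b^2.
So M^{-1} = ~M / (a^2 + b^2) = (a - b*e12)/(a^2 + b^2).
a^2 + b^2 = 4 + 25 = 29
Scalar part = -2/29 = -2/29
Bivector coeff = 5/29 = 5/29
M^{-1} = -2/29 + 5/29*e12


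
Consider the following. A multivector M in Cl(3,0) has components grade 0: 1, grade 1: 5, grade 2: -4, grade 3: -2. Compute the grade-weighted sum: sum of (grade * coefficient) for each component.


Grade-weighted sum = sum of grade_k * coefficient_k
0*1 = 0
1*5 = 5
2*(-4) = -8
3*(-2) = -6
Total = 0 + 5 + (-8) + (-6) = -9


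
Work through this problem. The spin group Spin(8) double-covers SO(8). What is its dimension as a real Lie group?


Spin(n) double-covers SO(n); both have Lie algebra so(n) of dimension n(n-1)/2.
n = 8
n(n-1) = 8 * 7 = 56
dim Spin(8) = 56/2 = 28


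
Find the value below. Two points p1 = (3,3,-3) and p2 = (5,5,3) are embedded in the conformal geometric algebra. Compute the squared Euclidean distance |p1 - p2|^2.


p1 - p2 = (-2, -2, -6)
|p1 - p2|^2 = (-2)^2 + (-2)^2 + (-6)^2
= 4 + 4 + 36
= 44


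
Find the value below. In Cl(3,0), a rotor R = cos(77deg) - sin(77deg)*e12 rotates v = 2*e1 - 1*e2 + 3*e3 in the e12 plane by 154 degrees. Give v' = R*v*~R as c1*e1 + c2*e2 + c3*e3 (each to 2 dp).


Rotor R = cos(77deg) - sin(77deg)*e12
Rotation angle theta = 2 * 77 = 154 degrees in the e12 plane (e1 -> e2).
The component perpendicular to the plane (e3) is invariant: v'_3 = v3 = 3.00
cos(154deg) = -0.8988, sin(154deg) = 0.4384
v'_1 = v1*cos(theta) - v2*sin(theta) = 2*(-0.8988) - (-1)*0.4384 = -1.36
v'_2 = v1*sin(theta) + v2*cos(theta) = 2*0.4384 + (-1)*(-0.8988) = 1.78
v' = -1.36*e1 + 1.78*e2 + 3.00*e3


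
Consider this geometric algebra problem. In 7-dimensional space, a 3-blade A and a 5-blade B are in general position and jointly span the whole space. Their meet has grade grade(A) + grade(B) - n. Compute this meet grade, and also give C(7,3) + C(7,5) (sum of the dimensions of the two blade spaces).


Meet grade = grade(A) + grade(B) - n
= 3 + 5 - 7 = 1
C(7,3) = 35
C(7,5) = 21
dim_A + dim_B = 35 + 21 = 56


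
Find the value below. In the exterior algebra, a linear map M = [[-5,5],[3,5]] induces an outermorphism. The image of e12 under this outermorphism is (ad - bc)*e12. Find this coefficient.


The outermorphism of a linear map f sends e1^e2 to f(e1)^f(e2).
f(e1) = -5*e1 + 3*e2
f(e2) = 5*e1 + 5*e2
f(e1) ^ f(e2) = (-5*e1 + 3*e2) ^ (5*e1 + 5*e2)
= (-5)*5*e12 + 3*5*e21
= (-25 - 15)*e12
= -40*e12
Coefficient = -40


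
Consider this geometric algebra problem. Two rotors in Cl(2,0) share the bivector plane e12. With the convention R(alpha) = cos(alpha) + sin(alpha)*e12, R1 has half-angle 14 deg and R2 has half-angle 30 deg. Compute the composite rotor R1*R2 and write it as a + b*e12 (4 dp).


Same-plane rotors commute and their half-angles add:
R1*R2 = cos(a1 + a2) + sin(a1 + a2)*e12.
a1 + a2 = 14 + 30 = 44 deg
cos(44 deg) = 0.7193
sin(44 deg) = 0.6947
R1*R2 = 0.7193 + 0.6947*e12


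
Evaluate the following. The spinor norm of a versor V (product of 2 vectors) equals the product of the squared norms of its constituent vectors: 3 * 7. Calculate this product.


Spinor norm N(V) = |v1|^2 * |v2|^2 * ... * |v2|^2
= 3 * 7
Running product: 3, 21
N(V) = 21


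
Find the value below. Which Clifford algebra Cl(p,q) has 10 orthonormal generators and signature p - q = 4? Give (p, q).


We need p + q = 10 and p - q = 4.
Adding: 2p = 10 + 4 = 14, so p = 7.
Then q = 10 - 7 = 3.
(p, q) = (7, 3)


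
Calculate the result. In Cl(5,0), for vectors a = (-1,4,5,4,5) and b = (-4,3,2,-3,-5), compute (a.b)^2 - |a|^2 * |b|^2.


a . b = (-1)*(-4) + 4*3 + 5*2 + 4*(-3) + 5*(-5)
= 4 + 12 + 10 + (-12) + (-25) = -11
|a|^2 = (-1)^2 + 4^2 + 5^2 + 4^2 + 5^2 = 83
|b|^2 = (-4)^2 + 3^2 + 2^2 + (-3)^2 + (-5)^2 = 63
(a.b)^2 = (-11)^2 = 121
|a|^2 * |b|^2 = 83 * 63 = 5229
Result = 121 - 5229 = -5108


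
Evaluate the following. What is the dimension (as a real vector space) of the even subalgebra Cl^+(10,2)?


Even subalgebra dimension = 2^(n-1)
n = 10 + 2 = 12
2^(12 - 1) = 2^11 = 2048
Verification: sum of C(12,k) for even k = 1 + 66 + 495 + 924 + 495 + 66 + 1 = 2048
Result = 2048


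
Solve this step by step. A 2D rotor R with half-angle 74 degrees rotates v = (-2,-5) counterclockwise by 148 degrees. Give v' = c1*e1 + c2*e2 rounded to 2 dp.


Rotor R = cos(74deg) - sin(74deg)*e12
Rotation angle theta = 2 * 74 = 148 degrees
v' = R*v*~R rotates v by theta.
cos(148deg) = -0.8480, sin(148deg) = 0.5299
v'_1 = -2*cos(148deg) - (-5)*sin(148deg)
= -2*(-0.8480) - (-5)*0.5299
= 4.35
v'_2 = -2*sin(148deg) + (-5)*cos(148deg)
= -2*0.5299 + (-5)*(-0.8480)
= 3.18
v' = 4.35*e1 + 3.18*e2


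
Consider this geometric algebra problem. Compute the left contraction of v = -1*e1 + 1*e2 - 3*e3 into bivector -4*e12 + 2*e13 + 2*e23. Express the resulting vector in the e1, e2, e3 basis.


Left contraction v _| B = <vB>_1 (grade-1 part of the geometric product vB).
Using e1_|e12 = e2, e2_|e12 = -e1, e1_|e13 = e3, e3_|e13 = -e1, e2_|e23 = e3, e3_|e23 = -e2:
e1 coeff: -v2*b12 - v3*b13 = -(1)*(-4) - (-3)*(2) = 10
e2 coeff: v1*b12 - v3*b23 = (-1)*(-4) - (-3)*(2) = 10
e3 coeff: v1*b13 + v2*b23 = (-1)*(2) + (1)*(2) = 0
v _| B = 10*e1 + 10*e2 + 0*e3


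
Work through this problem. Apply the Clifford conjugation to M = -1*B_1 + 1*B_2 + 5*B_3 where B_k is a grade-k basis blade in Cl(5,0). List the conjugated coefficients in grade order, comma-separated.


Clifford conjugate sign for grade k: (-1)^(k(k+1)/2)
Grade 1: (-1)^(1*2/2) = (-1)^1 = -1, coeff -1 -> 1
Grade 2: (-1)^(2*3/2) = (-1)^3 = -1, coeff 1 -> -1
Grade 3: (-1)^(3*4/2) = (-1)^6 = 1, coeff 5 -> 5
Conjugated coefficients: 1, -1, 5


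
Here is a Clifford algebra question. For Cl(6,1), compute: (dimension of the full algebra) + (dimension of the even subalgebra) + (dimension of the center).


n = 6 + 1 = 7
Total dim = 2^7 = 128
Even subalgebra dim = 2^6 = 64
n is odd, so center dim = 2
Sum = 128 + 64 + 2 = 194


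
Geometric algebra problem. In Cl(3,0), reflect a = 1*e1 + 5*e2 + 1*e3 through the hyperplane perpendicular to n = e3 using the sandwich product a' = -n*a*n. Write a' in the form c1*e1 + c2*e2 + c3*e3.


Reflection formula: a' = -n*a*n, with n = e3 (unit vector, n^2 = 1).
For reflection through hyperplane perp to e3:
The component along e3 flips sign, others stay.
a = (1, 5, 1)
a' = (1, 5, -1)
a' = 1*e1 + 5*e2 - 1*e3
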